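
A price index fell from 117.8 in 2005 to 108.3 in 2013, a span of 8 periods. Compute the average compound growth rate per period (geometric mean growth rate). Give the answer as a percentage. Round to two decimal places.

-1.05%

Growth factor = (108.3/117.8)^(1/8) = (0.919355)^(1/8) = 0.989545
Growth rate = 0.989545 − 1 = -0.010455 = -1.0455%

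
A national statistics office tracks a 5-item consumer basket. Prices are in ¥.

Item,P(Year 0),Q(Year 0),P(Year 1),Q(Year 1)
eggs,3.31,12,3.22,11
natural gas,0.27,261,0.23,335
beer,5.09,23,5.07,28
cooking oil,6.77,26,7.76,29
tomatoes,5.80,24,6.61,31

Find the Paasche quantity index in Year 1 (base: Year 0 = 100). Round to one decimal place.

118.9

Paasche quantity index uses current-period prices as weights.
ΣP(Year 1)·Q(Year 1) = 3.22×11 + 0.23×335 + 5.07×28 + 7.76×29 + 6.61×31 = 35.42 + 77.05 + 141.96 + 225.04 + 204.91 = 684.38
ΣP(Year 1)·Q(Year 0) = 3.22×12 + 0.23×261 + 5.07×23 + 7.76×26 + 6.61×24 = 38.64 + 60.03 + 116.61 + 201.76 + 158.64 = 575.68
Index = 684.38 / 575.68 × 100 = 118.8820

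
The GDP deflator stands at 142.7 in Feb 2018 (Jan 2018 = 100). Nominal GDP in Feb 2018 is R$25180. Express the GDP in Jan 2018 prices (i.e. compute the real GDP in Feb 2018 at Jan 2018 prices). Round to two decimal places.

Real = Nominal ÷ (Index/100) = 25180 ÷ (142.7/100)
     = 25180 ÷ 1.427 = 17645.4100

17645.41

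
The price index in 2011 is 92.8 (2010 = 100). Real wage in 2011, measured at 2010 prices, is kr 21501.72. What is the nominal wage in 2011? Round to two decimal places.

Nominal = Real × (Index/100) = 21501.72 × (92.8/100)
        = 21501.72 × 0.928 = 19953.5962

19953.60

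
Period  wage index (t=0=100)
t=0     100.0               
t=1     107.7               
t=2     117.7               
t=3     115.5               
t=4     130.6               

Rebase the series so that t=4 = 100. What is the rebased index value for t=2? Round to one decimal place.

Rebased(t=2) = 117.7 / 130.6 × 100 = 90.1225

90.1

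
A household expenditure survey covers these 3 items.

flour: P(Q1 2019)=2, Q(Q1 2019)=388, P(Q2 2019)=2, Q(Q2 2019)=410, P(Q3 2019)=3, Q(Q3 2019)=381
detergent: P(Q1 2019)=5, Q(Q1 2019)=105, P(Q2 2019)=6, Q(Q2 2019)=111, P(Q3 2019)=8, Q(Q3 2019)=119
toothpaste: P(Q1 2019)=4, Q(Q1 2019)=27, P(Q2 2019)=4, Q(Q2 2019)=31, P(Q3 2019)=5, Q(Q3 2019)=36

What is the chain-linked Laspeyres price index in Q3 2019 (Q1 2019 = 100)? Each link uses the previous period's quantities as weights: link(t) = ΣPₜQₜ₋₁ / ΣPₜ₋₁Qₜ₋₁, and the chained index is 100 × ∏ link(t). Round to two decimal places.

Link Q1 2019→Q2 2019:
ΣP(Q2 2019)Q(Q1 2019) = 2×388 + 6×105 + 4×27 = 776 + 630 + 108 = 1514
ΣP(Q1 2019)Q(Q1 2019) = 2×388 + 5×105 + 4×27 = 776 + 525 + 108 = 1409
link = 1514/1409 = 1.074521
Link Q2 2019→Q3 2019:
ΣP(Q3 2019)Q(Q2 2019) = 3×410 + 8×111 + 5×31 = 1230 + 888 + 155 = 2273
ΣP(Q2 2019)Q(Q2 2019) = 2×410 + 6×111 + 4×31 = 820 + 666 + 124 = 1610
link = 2273/1610 = 1.411801
Chained index = 100 × 1.074521 × 1.411801 = 151.7010

151.70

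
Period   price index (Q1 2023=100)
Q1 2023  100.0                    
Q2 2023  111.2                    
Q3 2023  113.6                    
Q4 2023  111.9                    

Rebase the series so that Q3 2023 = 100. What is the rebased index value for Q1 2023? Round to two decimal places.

Rebased(Q1 2023) = 100.0 / 113.6 × 100 = 88.0282

88.03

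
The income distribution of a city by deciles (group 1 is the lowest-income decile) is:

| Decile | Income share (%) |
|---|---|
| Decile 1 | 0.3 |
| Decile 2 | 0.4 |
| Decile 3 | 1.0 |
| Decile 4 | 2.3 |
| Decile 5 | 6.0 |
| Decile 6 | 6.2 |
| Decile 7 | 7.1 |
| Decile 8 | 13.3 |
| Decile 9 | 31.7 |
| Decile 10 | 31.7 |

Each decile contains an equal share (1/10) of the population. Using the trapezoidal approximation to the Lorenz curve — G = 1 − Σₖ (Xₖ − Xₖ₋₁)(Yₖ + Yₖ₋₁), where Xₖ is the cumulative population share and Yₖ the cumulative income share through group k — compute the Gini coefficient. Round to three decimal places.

0.578

Cumulative income shares Yₖ: 0.0030, 0.0070, 0.0170, 0.0400, 0.1000, 0.1620, 0.2330, 0.3660, 0.6830, 1.0000
Σ (Xₖ−Xₖ₋₁)(Yₖ+Yₖ₋₁) = (1/10)(0.0030+0.0000) + (1/10)(0.0070+0.0030) + (1/10)(0.0170+0.0070) + (1/10)(0.0400+0.0170) + (1/10)(0.1000+0.0400) + (1/10)(0.1620+0.1000) + (1/10)(0.2330+0.1620) + (1/10)(0.3660+0.2330) + (1/10)(0.6830+0.3660) + (1/10)(1.0000+0.6830)
  = 0.0003 + 0.0010 + 0.0024 + 0.0057 + 0.0140 + 0.0262 + 0.0395 + 0.0599 + 0.1049 + 0.1683 = 0.4222
G = 1 − 0.4222 = 0.5778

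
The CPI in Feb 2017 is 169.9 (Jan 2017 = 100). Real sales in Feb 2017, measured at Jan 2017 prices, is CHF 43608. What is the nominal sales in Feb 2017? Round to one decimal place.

74090.0

Nominal = Real × (Index/100) = 43608 × (169.9/100)
        = 43608 × 1.699 = 74089.9920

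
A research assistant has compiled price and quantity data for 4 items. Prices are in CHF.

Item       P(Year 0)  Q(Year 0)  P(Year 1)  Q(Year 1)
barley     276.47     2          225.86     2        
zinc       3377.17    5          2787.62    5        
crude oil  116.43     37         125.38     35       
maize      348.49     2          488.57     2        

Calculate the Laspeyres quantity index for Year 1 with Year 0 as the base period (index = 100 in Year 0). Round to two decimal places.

Laspeyres quantity index uses base-period prices as weights.
ΣP(Year 0)·Q(Year 1) = 276.47×2 + 3377.17×5 + 116.43×35 + 348.49×2 = 552.94 + 16885.85 + 4075.05 + 696.98 = 22210.82
ΣP(Year 0)·Q(Year 0) = 276.47×2 + 3377.17×5 + 116.43×37 + 348.49×2 = 552.94 + 16885.85 + 4307.91 + 696.98 = 22443.68
Index = 22210.82 / 22443.68 × 100 = 98.9625

98.96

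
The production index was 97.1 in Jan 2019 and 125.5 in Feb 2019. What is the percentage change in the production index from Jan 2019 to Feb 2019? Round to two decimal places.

Change = (125.5 − 97.1) / 97.1 × 100
       = 28.4 / 97.1 × 100 = 29.2482%

29.25%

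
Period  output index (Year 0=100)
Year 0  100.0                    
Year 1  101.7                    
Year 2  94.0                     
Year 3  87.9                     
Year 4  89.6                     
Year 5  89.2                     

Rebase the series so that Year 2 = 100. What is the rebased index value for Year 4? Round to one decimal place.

95.3

Rebased(Year 4) = 89.6 / 94.0 × 100 = 95.3191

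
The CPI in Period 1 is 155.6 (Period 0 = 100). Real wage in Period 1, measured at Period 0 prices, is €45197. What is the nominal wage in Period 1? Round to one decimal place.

Nominal = Real × (Index/100) = 45197 × (155.6/100)
        = 45197 × 1.556 = 70326.5320

70326.5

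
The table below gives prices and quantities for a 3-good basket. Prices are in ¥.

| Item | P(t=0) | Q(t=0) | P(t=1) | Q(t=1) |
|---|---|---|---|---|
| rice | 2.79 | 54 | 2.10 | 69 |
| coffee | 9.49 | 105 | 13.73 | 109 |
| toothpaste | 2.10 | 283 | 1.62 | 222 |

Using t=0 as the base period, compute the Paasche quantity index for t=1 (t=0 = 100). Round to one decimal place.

Paasche quantity index uses current-period prices as weights.
ΣP(t=1)·Q(t=1) = 2.10×69 + 13.73×109 + 1.62×222 = 144.9 + 1496.57 + 359.64 = 2001.11
ΣP(t=1)·Q(t=0) = 2.10×54 + 13.73×105 + 1.62×283 = 113.4 + 1441.65 + 458.46 = 2013.51
Index = 2001.11 / 2013.51 × 100 = 99.3842

99.4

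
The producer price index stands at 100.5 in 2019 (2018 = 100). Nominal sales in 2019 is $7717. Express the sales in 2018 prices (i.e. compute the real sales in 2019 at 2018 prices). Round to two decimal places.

Real = Nominal ÷ (Index/100) = 7717 ÷ (100.5/100)
     = 7717 ÷ 1.005 = 7678.6070

7678.61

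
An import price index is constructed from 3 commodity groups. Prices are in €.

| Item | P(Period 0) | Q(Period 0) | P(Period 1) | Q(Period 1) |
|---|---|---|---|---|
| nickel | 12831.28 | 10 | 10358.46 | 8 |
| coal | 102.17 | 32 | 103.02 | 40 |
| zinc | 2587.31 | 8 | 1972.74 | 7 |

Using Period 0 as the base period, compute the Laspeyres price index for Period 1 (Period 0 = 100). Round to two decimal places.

80.55

Laspeyres price index uses base-period quantities as weights.
ΣP(Period 1)·Q(Period 0) = 10358.46×10 + 103.02×32 + 1972.74×8 = 103584.6 + 3296.64 + 15781.92 = 122663.16
ΣP(Period 0)·Q(Period 0) = 12831.28×10 + 102.17×32 + 2587.31×8 = 128312.8 + 3269.44 + 20698.48 = 152280.72
Index = 122663.16 / 152280.72 × 100 = 80.5507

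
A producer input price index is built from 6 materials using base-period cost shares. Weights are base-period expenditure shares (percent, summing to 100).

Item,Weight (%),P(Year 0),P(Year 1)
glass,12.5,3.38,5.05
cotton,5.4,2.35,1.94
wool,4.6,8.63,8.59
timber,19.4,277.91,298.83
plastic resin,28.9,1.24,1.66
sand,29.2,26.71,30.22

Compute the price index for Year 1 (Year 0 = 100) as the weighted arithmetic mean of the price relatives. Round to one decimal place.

glass: 12.5 × (5.05/3.38) = 12.5 × 1.494083 = 18.6760
cotton: 5.4 × (1.94/2.35) = 5.4 × 0.825532 = 4.4579
wool: 4.6 × (8.59/8.63) = 4.6 × 0.995365 = 4.5787
timber: 19.4 × (298.83/277.91) = 19.4 × 1.075276 = 20.8604
plastic resin: 28.9 × (1.66/1.24) = 28.9 × 1.338710 = 38.6887
sand: 29.2 × (30.22/26.71) = 29.2 × 1.131411 = 33.0372
Index = Σ wᵢ·(p₁ᵢ/p₀ᵢ) = 18.6760 + 4.4579 + 4.5787 + 20.8604 + 38.6887 + 33.0372 = 120.2989

120.3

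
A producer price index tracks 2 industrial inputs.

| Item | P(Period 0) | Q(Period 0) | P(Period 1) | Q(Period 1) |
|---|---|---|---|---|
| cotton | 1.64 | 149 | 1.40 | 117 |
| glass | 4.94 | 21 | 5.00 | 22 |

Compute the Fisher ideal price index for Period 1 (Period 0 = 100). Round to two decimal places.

Laspeyres component (base-period weights):
ΣP(Period 1)Q(Period 0) = 1.40×149 + 5.00×21 = 208.6 + 105 = 313.6
ΣP(Period 0)Q(Period 0) = 1.64×149 + 4.94×21 = 244.36 + 103.74 = 348.1
L = 313.6 / 348.1 × 100 = 90.0891
Paasche component (current-period weights):
ΣP(Period 1)Q(Period 1) = 1.40×117 + 5.00×22 = 163.8 + 110 = 273.8
ΣP(Period 0)Q(Period 1) = 1.64×117 + 4.94×22 = 191.88 + 108.68 = 300.56
P = 273.8 / 300.56 × 100 = 91.0966
Fisher = √(L × P) = √(90.0891 × 91.0966) = 90.5914

90.59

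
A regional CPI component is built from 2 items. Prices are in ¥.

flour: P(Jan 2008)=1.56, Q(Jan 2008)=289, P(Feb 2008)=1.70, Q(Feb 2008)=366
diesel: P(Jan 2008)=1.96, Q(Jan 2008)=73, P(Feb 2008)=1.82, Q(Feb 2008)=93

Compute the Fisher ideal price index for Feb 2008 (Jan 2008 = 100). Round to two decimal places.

105.08

Laspeyres component (base-period weights):
ΣP(Feb 2008)Q(Jan 2008) = 1.70×289 + 1.82×73 = 491.3 + 132.86 = 624.16
ΣP(Jan 2008)Q(Jan 2008) = 1.56×289 + 1.96×73 = 450.84 + 143.08 = 593.92
L = 624.16 / 593.92 × 100 = 105.0916
Paasche component (current-period weights):
ΣP(Feb 2008)Q(Feb 2008) = 1.70×366 + 1.82×93 = 622.2 + 169.26 = 791.46
ΣP(Jan 2008)Q(Feb 2008) = 1.56×366 + 1.96×93 = 570.96 + 182.28 = 753.24
P = 791.46 / 753.24 × 100 = 105.0741
Fisher = √(L × P) = √(105.0916 × 105.0741) = 105.0828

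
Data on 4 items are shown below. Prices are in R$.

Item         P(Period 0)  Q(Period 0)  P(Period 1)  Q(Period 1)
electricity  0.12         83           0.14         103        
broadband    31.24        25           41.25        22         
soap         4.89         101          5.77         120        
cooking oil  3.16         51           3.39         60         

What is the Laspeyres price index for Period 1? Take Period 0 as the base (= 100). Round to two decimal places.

Laspeyres price index uses base-period quantities as weights.
ΣP(Period 1)·Q(Period 0) = 0.14×83 + 41.25×25 + 5.77×101 + 3.39×51 = 11.62 + 1031.25 + 582.77 + 172.89 = 1798.53
ΣP(Period 0)·Q(Period 0) = 0.12×83 + 31.24×25 + 4.89×101 + 3.16×51 = 9.96 + 781 + 493.89 + 161.16 = 1446.01
Index = 1798.53 / 1446.01 × 100 = 124.3788

124.38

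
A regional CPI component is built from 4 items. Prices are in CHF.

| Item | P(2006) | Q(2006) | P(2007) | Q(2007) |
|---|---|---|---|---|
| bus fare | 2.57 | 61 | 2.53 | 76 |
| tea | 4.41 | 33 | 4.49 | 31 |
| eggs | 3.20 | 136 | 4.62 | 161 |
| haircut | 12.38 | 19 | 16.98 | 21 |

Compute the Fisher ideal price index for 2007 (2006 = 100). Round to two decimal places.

129.09

Laspeyres component (base-period weights):
ΣP(2007)Q(2006) = 2.53×61 + 4.49×33 + 4.62×136 + 16.98×19 = 154.33 + 148.17 + 628.32 + 322.62 = 1253.44
ΣP(2006)Q(2006) = 2.57×61 + 4.41×33 + 3.20×136 + 12.38×19 = 156.77 + 145.53 + 435.2 + 235.22 = 972.72
L = 1253.44 / 972.72 × 100 = 128.8593
Paasche component (current-period weights):
ΣP(2007)Q(2007) = 2.53×76 + 4.49×31 + 4.62×161 + 16.98×21 = 192.28 + 139.19 + 743.82 + 356.58 = 1431.87
ΣP(2006)Q(2007) = 2.57×76 + 4.41×31 + 3.20×161 + 12.38×21 = 195.32 + 136.71 + 515.2 + 259.98 = 1107.21
P = 1431.87 / 1107.21 × 100 = 129.3224
Fisher = √(L × P) = √(128.8593 × 129.3224) = 129.0906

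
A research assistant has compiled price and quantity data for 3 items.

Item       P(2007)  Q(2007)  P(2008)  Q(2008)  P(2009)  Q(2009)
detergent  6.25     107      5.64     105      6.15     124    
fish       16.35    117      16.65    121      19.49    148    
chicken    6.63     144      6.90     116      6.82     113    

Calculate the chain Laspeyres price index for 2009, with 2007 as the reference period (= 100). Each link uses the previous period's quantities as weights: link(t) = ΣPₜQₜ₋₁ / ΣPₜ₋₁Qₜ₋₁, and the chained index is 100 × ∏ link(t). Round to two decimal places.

111.66

Link 2007→2008:
ΣP(2008)Q(2007) = 5.64×107 + 16.65×117 + 6.90×144 = 603.48 + 1948.05 + 993.6 = 3545.13
ΣP(2007)Q(2007) = 6.25×107 + 16.35×117 + 6.63×144 = 668.75 + 1912.95 + 954.72 = 3536.42
link = 3545.13/3536.42 = 1.002463
Link 2008→2009:
ΣP(2009)Q(2008) = 6.15×105 + 19.49×121 + 6.82×116 = 645.75 + 2358.29 + 791.12 = 3795.16
ΣP(2008)Q(2008) = 5.64×105 + 16.65×121 + 6.90×116 = 592.2 + 2014.65 + 800.4 = 3407.25
link = 3795.16/3407.25 = 1.113848
Chained index = 100 × 1.002463 × 1.113848 = 111.6592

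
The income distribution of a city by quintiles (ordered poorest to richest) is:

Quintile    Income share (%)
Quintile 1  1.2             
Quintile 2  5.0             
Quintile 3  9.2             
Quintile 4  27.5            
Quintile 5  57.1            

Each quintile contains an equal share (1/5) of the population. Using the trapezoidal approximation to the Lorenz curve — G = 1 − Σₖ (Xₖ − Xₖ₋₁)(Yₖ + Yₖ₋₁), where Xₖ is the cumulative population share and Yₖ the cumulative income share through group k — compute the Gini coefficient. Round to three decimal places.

0.537

Cumulative income shares Yₖ: 0.0120, 0.0620, 0.1540, 0.4290, 1.0000
Σ (Xₖ−Xₖ₋₁)(Yₖ+Yₖ₋₁) = (1/5)(0.0120+0.0000) + (1/5)(0.0620+0.0120) + (1/5)(0.1540+0.0620) + (1/5)(0.4290+0.1540) + (1/5)(1.0000+0.4290)
  = 0.0024 + 0.0148 + 0.0432 + 0.1166 + 0.2858 = 0.4628
G = 1 − 0.4628 = 0.5372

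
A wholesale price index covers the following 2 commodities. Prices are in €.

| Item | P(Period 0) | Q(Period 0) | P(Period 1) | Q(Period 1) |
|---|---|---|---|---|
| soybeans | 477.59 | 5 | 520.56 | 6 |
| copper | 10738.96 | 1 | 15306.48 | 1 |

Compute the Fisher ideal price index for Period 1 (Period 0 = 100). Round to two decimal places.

Laspeyres component (base-period weights):
ΣP(Period 1)Q(Period 0) = 520.56×5 + 15306.48×1 = 2602.8 + 15306.48 = 17909.28
ΣP(Period 0)Q(Period 0) = 477.59×5 + 10738.96×1 = 2387.95 + 10738.96 = 13126.91
L = 17909.28 / 13126.91 × 100 = 136.4318
Paasche component (current-period weights):
ΣP(Period 1)Q(Period 1) = 520.56×6 + 15306.48×1 = 3123.36 + 15306.48 = 18429.84
ΣP(Period 0)Q(Period 1) = 477.59×6 + 10738.96×1 = 2865.54 + 10738.96 = 13604.5
P = 18429.84 / 13604.5 × 100 = 135.4687
Fisher = √(L × P) = √(136.4318 × 135.4687) = 135.9494

135.95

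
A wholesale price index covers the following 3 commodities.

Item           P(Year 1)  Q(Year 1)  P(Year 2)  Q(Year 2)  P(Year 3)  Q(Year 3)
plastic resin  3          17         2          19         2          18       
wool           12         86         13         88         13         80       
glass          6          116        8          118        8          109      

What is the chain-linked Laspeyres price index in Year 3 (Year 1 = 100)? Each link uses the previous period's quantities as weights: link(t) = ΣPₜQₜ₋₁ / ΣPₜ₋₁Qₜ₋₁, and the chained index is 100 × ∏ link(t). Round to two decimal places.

Link Year 1→Year 2:
ΣP(Year 2)Q(Year 1) = 2×17 + 13×86 + 8×116 = 34 + 1118 + 928 = 2080
ΣP(Year 1)Q(Year 1) = 3×17 + 12×86 + 6×116 = 51 + 1032 + 696 = 1779
link = 2080/1779 = 1.169196
Link Year 2→Year 3:
ΣP(Year 3)Q(Year 2) = 2×19 + 13×88 + 8×118 = 38 + 1144 + 944 = 2126
ΣP(Year 2)Q(Year 2) = 2×19 + 13×88 + 8×118 = 38 + 1144 + 944 = 2126
link = 2126/2126 = 1.000000
Chained index = 100 × 1.169196 × 1.000000 = 116.9196

116.92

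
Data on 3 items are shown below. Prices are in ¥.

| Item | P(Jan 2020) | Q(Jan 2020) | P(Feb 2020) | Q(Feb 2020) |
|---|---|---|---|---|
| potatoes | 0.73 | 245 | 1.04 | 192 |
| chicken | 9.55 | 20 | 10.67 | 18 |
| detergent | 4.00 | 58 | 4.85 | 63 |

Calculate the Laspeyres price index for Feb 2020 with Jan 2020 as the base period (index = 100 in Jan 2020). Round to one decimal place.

124.5

Laspeyres price index uses base-period quantities as weights.
ΣP(Feb 2020)·Q(Jan 2020) = 1.04×245 + 10.67×20 + 4.85×58 = 254.8 + 213.4 + 281.3 = 749.5
ΣP(Jan 2020)·Q(Jan 2020) = 0.73×245 + 9.55×20 + 4.00×58 = 178.85 + 191 + 232 = 601.85
Index = 749.5 / 601.85 × 100 = 124.5327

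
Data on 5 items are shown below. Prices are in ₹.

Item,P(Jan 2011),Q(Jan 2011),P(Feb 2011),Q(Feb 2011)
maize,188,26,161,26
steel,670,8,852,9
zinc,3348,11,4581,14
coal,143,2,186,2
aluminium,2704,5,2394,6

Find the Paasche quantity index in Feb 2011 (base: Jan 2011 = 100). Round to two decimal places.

123.04

Paasche quantity index uses current-period prices as weights.
ΣP(Feb 2011)·Q(Feb 2011) = 161×26 + 852×9 + 4581×14 + 186×2 + 2394×6 = 4186 + 7668 + 64134 + 372 + 14364 = 90724
ΣP(Feb 2011)·Q(Jan 2011) = 161×26 + 852×8 + 4581×11 + 186×2 + 2394×5 = 4186 + 6816 + 50391 + 372 + 11970 = 73735
Index = 90724 / 73735 × 100 = 123.0406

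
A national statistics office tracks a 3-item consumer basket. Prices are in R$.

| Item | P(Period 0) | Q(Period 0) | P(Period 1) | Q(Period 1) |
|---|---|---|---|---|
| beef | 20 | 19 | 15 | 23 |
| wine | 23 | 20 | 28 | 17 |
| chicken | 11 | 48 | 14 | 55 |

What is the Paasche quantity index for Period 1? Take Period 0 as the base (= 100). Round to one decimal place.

104.9

Paasche quantity index uses current-period prices as weights.
ΣP(Period 1)·Q(Period 1) = 15×23 + 28×17 + 14×55 = 345 + 476 + 770 = 1591
ΣP(Period 1)·Q(Period 0) = 15×19 + 28×20 + 14×48 = 285 + 560 + 672 = 1517
Index = 1591 / 1517 × 100 = 104.8780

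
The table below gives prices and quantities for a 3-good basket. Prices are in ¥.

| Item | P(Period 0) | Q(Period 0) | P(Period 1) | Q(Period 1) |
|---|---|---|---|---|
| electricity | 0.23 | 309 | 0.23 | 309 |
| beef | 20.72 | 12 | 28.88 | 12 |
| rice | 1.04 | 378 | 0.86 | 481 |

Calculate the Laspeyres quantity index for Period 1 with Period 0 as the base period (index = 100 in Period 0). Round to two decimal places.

115.03

Laspeyres quantity index uses base-period prices as weights.
ΣP(Period 0)·Q(Period 1) = 0.23×309 + 20.72×12 + 1.04×481 = 71.07 + 248.64 + 500.24 = 819.95
ΣP(Period 0)·Q(Period 0) = 0.23×309 + 20.72×12 + 1.04×378 = 71.07 + 248.64 + 393.12 = 712.83
Index = 819.95 / 712.83 × 100 = 115.0274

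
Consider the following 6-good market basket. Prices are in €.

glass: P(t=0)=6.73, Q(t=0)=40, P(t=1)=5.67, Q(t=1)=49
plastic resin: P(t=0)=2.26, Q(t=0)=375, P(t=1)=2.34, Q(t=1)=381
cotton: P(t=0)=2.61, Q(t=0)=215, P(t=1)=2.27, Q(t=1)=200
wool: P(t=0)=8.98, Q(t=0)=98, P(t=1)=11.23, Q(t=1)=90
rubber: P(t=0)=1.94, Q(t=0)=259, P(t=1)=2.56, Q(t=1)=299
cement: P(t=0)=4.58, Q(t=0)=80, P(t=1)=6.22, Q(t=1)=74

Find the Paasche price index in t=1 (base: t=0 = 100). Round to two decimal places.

112.20

Paasche price index uses current-period quantities as weights.
ΣP(t=1)·Q(t=1) = 5.67×49 + 2.34×381 + 2.27×200 + 11.23×90 + 2.56×299 + 6.22×74 = 277.83 + 891.54 + 454 + 1010.7 + 765.44 + 460.28 = 3859.79
ΣP(t=0)·Q(t=1) = 6.73×49 + 2.26×381 + 2.61×200 + 8.98×90 + 1.94×299 + 4.58×74 = 329.77 + 861.06 + 522 + 808.2 + 580.06 + 338.92 = 3440.01
Index = 3859.79 / 3440.01 × 100 = 112.2029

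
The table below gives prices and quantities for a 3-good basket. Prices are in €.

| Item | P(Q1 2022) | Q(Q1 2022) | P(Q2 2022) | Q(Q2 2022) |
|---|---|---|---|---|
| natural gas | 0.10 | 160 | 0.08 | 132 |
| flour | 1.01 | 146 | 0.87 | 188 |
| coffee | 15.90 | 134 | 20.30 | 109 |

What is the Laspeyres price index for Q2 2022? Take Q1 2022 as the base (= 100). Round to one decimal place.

Laspeyres price index uses base-period quantities as weights.
ΣP(Q2 2022)·Q(Q1 2022) = 0.08×160 + 0.87×146 + 20.30×134 = 12.8 + 127.02 + 2720.2 = 2860.02
ΣP(Q1 2022)·Q(Q1 2022) = 0.10×160 + 1.01×146 + 15.90×134 = 16 + 147.46 + 2130.6 = 2294.06
Index = 2860.02 / 2294.06 × 100 = 124.6707

124.7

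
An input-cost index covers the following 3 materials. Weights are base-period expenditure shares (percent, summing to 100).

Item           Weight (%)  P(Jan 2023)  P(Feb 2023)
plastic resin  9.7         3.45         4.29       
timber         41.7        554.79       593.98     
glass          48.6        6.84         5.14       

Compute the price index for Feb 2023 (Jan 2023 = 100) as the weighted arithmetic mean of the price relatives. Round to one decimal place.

plastic resin: 9.7 × (4.29/3.45) = 9.7 × 1.243478 = 12.0617
timber: 41.7 × (593.98/554.79) = 41.7 × 1.070639 = 44.6457
glass: 48.6 × (5.14/6.84) = 48.6 × 0.751462 = 36.5211
Index = Σ wᵢ·(p₁ᵢ/p₀ᵢ) = 12.0617 + 44.6457 + 36.5211 = 93.2285

93.2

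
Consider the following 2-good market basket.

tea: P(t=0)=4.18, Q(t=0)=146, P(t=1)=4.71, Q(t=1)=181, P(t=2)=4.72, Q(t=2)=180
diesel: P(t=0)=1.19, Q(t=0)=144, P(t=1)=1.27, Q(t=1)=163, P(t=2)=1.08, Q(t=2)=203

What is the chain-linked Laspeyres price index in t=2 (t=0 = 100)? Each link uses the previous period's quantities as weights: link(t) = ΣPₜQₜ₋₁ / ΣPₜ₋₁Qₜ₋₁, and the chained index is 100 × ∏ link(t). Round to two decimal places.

108.31

Link t=0→t=1:
ΣP(t=1)Q(t=0) = 4.71×146 + 1.27×144 = 687.66 + 182.88 = 870.54
ΣP(t=0)Q(t=0) = 4.18×146 + 1.19×144 = 610.28 + 171.36 = 781.64
link = 870.54/781.64 = 1.113735
Link t=1→t=2:
ΣP(t=2)Q(t=1) = 4.72×181 + 1.08×163 = 854.32 + 176.04 = 1030.36
ΣP(t=1)Q(t=1) = 4.71×181 + 1.27×163 = 852.51 + 207.01 = 1059.52
link = 1030.36/1059.52 = 0.972478
Chained index = 100 × 1.113735 × 0.972478 = 108.3083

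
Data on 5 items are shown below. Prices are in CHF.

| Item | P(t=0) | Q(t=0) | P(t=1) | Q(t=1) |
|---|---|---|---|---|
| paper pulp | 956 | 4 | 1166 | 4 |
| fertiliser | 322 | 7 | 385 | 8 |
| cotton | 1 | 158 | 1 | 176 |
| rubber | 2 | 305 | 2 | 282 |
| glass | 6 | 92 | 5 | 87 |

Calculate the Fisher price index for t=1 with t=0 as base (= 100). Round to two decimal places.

Laspeyres component (base-period weights):
ΣP(t=1)Q(t=0) = 1166×4 + 385×7 + 1×158 + 2×305 + 5×92 = 4664 + 2695 + 158 + 610 + 460 = 8587
ΣP(t=0)Q(t=0) = 956×4 + 322×7 + 1×158 + 2×305 + 6×92 = 3824 + 2254 + 158 + 610 + 552 = 7398
L = 8587 / 7398 × 100 = 116.0719
Paasche component (current-period weights):
ΣP(t=1)Q(t=1) = 1166×4 + 385×8 + 1×176 + 2×282 + 5×87 = 4664 + 3080 + 176 + 564 + 435 = 8919
ΣP(t=0)Q(t=1) = 956×4 + 322×8 + 1×176 + 2×282 + 6×87 = 3824 + 2576 + 176 + 564 + 522 = 7662
P = 8919 / 7662 × 100 = 116.4056
Fisher = √(L × P) = √(116.0719 × 116.4056) = 116.2387

116.24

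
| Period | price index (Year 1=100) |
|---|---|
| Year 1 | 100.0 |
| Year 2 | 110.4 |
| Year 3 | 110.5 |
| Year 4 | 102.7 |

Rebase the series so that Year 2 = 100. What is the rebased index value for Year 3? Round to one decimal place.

100.1

Rebased(Year 3) = 110.5 / 110.4 × 100 = 100.0906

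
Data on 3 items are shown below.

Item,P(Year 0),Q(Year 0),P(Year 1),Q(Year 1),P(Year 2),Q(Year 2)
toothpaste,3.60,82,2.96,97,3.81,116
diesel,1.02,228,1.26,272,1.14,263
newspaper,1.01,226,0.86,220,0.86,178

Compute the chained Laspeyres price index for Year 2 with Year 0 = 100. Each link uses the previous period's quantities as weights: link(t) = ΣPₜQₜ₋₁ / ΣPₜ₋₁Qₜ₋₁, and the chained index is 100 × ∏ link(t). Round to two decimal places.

101.64

Link Year 0→Year 1:
ΣP(Year 1)Q(Year 0) = 2.96×82 + 1.26×228 + 0.86×226 = 242.72 + 287.28 + 194.36 = 724.36
ΣP(Year 0)Q(Year 0) = 3.60×82 + 1.02×228 + 1.01×226 = 295.2 + 232.56 + 228.26 = 756.02
link = 724.36/756.02 = 0.958123
Link Year 1→Year 2:
ΣP(Year 2)Q(Year 1) = 3.81×97 + 1.14×272 + 0.86×220 = 369.57 + 310.08 + 189.2 = 868.85
ΣP(Year 1)Q(Year 1) = 2.96×97 + 1.26×272 + 0.86×220 = 287.12 + 342.72 + 189.2 = 819.04
link = 868.85/819.04 = 1.060815
Chained index = 100 × 0.958123 × 1.060815 = 101.6391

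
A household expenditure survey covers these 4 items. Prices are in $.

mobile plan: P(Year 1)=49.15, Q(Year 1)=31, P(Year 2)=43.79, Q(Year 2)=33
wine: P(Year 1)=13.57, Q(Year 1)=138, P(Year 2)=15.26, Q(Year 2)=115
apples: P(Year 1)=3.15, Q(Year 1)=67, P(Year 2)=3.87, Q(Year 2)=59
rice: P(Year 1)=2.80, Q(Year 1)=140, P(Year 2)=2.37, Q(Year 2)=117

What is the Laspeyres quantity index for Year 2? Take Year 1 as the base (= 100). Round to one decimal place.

Laspeyres quantity index uses base-period prices as weights.
ΣP(Year 1)·Q(Year 2) = 49.15×33 + 13.57×115 + 3.15×59 + 2.80×117 = 1621.95 + 1560.55 + 185.85 + 327.6 = 3695.95
ΣP(Year 1)·Q(Year 1) = 49.15×31 + 13.57×138 + 3.15×67 + 2.80×140 = 1523.65 + 1872.66 + 211.05 + 392 = 3999.36
Index = 3695.95 / 3999.36 × 100 = 92.4135

92.4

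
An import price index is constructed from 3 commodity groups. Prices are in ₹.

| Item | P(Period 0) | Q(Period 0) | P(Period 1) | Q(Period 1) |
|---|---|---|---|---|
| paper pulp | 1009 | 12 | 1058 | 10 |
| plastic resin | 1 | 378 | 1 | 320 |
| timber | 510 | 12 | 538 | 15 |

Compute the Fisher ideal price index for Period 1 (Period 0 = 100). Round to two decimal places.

105.00

Laspeyres component (base-period weights):
ΣP(Period 1)Q(Period 0) = 1058×12 + 1×378 + 538×12 = 12696 + 378 + 6456 = 19530
ΣP(Period 0)Q(Period 0) = 1009×12 + 1×378 + 510×12 = 12108 + 378 + 6120 = 18606
L = 19530 / 18606 × 100 = 104.9661
Paasche component (current-period weights):
ΣP(Period 1)Q(Period 1) = 1058×10 + 1×320 + 538×15 = 10580 + 320 + 8070 = 18970
ΣP(Period 0)Q(Period 1) = 1009×10 + 1×320 + 510×15 = 10090 + 320 + 7650 = 18060
P = 18970 / 18060 × 100 = 105.0388
Fisher = √(L × P) = √(104.9661 × 105.0388) = 105.0024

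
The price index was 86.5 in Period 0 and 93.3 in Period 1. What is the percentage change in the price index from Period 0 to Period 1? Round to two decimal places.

7.86%

Change = (93.3 − 86.5) / 86.5 × 100
       = 6.8 / 86.5 × 100 = 7.8613%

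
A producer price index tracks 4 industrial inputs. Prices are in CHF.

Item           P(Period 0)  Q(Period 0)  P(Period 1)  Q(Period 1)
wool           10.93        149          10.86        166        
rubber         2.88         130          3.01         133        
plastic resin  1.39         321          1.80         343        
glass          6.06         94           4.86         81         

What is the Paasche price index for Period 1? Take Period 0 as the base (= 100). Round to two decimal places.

Paasche price index uses current-period quantities as weights.
ΣP(Period 1)·Q(Period 1) = 10.86×166 + 3.01×133 + 1.80×343 + 4.86×81 = 1802.76 + 400.33 + 617.4 + 393.66 = 3214.15
ΣP(Period 0)·Q(Period 1) = 10.93×166 + 2.88×133 + 1.39×343 + 6.06×81 = 1814.38 + 383.04 + 476.77 + 490.86 = 3165.05
Index = 3214.15 / 3165.05 × 100 = 101.5513

101.55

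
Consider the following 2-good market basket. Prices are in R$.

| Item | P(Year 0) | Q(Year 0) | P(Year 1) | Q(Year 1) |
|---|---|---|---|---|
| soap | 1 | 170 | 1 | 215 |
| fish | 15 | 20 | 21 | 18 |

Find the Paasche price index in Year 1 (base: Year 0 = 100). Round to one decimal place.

122.3

Paasche price index uses current-period quantities as weights.
ΣP(Year 1)·Q(Year 1) = 1×215 + 21×18 = 215 + 378 = 593
ΣP(Year 0)·Q(Year 1) = 1×215 + 15×18 = 215 + 270 = 485
Index = 593 / 485 × 100 = 122.2680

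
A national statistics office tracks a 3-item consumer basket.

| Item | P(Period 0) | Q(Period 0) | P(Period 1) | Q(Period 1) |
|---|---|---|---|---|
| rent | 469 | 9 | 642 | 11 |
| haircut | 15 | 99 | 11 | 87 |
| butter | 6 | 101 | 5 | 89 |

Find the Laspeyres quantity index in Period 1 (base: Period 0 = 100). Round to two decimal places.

110.87

Laspeyres quantity index uses base-period prices as weights.
ΣP(Period 0)·Q(Period 1) = 469×11 + 15×87 + 6×89 = 5159 + 1305 + 534 = 6998
ΣP(Period 0)·Q(Period 0) = 469×9 + 15×99 + 6×101 = 4221 + 1485 + 606 = 6312
Index = 6998 / 6312 × 100 = 110.8682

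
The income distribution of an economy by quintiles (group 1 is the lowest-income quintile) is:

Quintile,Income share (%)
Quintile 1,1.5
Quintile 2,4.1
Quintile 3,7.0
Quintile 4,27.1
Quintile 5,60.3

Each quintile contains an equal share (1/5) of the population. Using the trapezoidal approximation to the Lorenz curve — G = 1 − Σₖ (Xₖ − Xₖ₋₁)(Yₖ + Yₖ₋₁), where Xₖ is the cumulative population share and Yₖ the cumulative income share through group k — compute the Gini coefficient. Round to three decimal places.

0.562

Cumulative income shares Yₖ: 0.0150, 0.0560, 0.1260, 0.3970, 1.0000
Σ (Xₖ−Xₖ₋₁)(Yₖ+Yₖ₋₁) = (1/5)(0.0150+0.0000) + (1/5)(0.0560+0.0150) + (1/5)(0.1260+0.0560) + (1/5)(0.3970+0.1260) + (1/5)(1.0000+0.3970)
  = 0.0030 + 0.0142 + 0.0364 + 0.1046 + 0.2794 = 0.4376
G = 1 − 0.4376 = 0.5624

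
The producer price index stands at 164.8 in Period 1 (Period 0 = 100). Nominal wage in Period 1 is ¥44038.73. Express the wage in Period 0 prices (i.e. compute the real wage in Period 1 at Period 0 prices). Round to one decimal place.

26722.5

Real = Nominal ÷ (Index/100) = 44038.73 ÷ (164.8/100)
     = 44038.73 ÷ 1.648 = 26722.5303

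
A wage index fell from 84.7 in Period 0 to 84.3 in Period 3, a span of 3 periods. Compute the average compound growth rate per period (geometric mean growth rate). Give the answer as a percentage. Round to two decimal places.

-0.16%

Growth factor = (84.3/84.7)^(1/3) = (0.995277)^(1/3) = 0.998423
Growth rate = 0.998423 − 1 = -0.001577 = -0.1577%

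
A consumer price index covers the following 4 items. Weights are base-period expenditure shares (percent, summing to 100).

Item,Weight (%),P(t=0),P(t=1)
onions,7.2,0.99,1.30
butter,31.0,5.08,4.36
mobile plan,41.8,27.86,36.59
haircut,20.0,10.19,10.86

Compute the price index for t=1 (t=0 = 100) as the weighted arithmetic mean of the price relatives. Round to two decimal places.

onions: 7.2 × (1.30/0.99) = 7.2 × 1.313131 = 9.4545
butter: 31.0 × (4.36/5.08) = 31.0 × 0.858268 = 26.6063
mobile plan: 41.8 × (36.59/27.86) = 41.8 × 1.313352 = 54.8981
haircut: 20.0 × (10.86/10.19) = 20.0 × 1.065751 = 21.3150
Index = Σ wᵢ·(p₁ᵢ/p₀ᵢ) = 9.4545 + 26.6063 + 54.8981 + 21.3150 = 112.2740

112.27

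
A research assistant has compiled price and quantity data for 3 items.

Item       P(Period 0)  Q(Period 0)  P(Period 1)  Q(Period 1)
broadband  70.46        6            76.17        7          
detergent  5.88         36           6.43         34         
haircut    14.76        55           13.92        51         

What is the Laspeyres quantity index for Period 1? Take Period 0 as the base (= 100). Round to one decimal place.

100.0

Laspeyres quantity index uses base-period prices as weights.
ΣP(Period 0)·Q(Period 1) = 70.46×7 + 5.88×34 + 14.76×51 = 493.22 + 199.92 + 752.76 = 1445.9
ΣP(Period 0)·Q(Period 0) = 70.46×6 + 5.88×36 + 14.76×55 = 422.76 + 211.68 + 811.8 = 1446.24
Index = 1445.9 / 1446.24 × 100 = 99.9765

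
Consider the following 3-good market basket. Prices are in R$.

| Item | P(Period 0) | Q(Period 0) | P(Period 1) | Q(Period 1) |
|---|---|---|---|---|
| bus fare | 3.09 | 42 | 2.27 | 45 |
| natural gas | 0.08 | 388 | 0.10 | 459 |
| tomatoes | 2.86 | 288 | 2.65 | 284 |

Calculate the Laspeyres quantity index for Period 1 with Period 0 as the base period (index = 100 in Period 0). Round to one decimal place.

100.4

Laspeyres quantity index uses base-period prices as weights.
ΣP(Period 0)·Q(Period 1) = 3.09×45 + 0.08×459 + 2.86×284 = 139.05 + 36.72 + 812.24 = 988.01
ΣP(Period 0)·Q(Period 0) = 3.09×42 + 0.08×388 + 2.86×288 = 129.78 + 31.04 + 823.68 = 984.5
Index = 988.01 / 984.5 × 100 = 100.3565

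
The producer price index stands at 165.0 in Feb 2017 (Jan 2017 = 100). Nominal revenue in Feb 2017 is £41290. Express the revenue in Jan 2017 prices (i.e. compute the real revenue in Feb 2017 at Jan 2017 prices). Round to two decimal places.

Real = Nominal ÷ (Index/100) = 41290 ÷ (165.0/100)
     = 41290 ÷ 1.650 = 25024.2424

25024.24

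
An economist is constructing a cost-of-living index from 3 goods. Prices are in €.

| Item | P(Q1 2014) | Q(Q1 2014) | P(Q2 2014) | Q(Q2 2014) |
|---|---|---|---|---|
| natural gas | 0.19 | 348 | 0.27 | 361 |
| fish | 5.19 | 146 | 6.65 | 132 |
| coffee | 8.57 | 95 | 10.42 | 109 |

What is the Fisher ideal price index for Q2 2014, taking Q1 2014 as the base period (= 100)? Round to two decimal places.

Laspeyres component (base-period weights):
ΣP(Q2 2014)Q(Q1 2014) = 0.27×348 + 6.65×146 + 10.42×95 = 93.96 + 970.9 + 989.9 = 2054.76
ΣP(Q1 2014)Q(Q1 2014) = 0.19×348 + 5.19×146 + 8.57×95 = 66.12 + 757.74 + 814.15 = 1638.01
L = 2054.76 / 1638.01 × 100 = 125.4425
Paasche component (current-period weights):
ΣP(Q2 2014)Q(Q2 2014) = 0.27×361 + 6.65×132 + 10.42×109 = 97.47 + 877.8 + 1135.78 = 2111.05
ΣP(Q1 2014)Q(Q2 2014) = 0.19×361 + 5.19×132 + 8.57×109 = 68.59 + 685.08 + 934.13 = 1687.8
P = 2111.05 / 1687.8 × 100 = 125.0770
Fisher = √(L × P) = √(125.4425 × 125.0770) = 125.2596

125.26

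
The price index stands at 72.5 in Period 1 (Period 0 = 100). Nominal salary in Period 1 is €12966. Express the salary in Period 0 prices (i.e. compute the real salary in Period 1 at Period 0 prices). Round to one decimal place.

17884.1

Real = Nominal ÷ (Index/100) = 12966 ÷ (72.5/100)
     = 12966 ÷ 0.725 = 17884.1379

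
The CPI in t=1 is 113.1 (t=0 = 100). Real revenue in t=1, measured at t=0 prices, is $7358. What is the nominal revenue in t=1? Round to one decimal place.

Nominal = Real × (Index/100) = 7358 × (113.1/100)
        = 7358 × 1.131 = 8321.8980

8321.9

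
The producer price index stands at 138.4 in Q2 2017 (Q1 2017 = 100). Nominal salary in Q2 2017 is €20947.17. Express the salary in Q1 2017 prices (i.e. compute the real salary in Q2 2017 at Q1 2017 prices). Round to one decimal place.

Real = Nominal ÷ (Index/100) = 20947.17 ÷ (138.4/100)
     = 20947.17 ÷ 1.384 = 15135.2384

15135.2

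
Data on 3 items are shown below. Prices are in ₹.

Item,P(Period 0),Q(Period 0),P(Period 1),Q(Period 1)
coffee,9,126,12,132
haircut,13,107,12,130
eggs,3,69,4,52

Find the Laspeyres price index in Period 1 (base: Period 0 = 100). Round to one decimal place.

112.4

Laspeyres price index uses base-period quantities as weights.
ΣP(Period 1)·Q(Period 0) = 12×126 + 12×107 + 4×69 = 1512 + 1284 + 276 = 3072
ΣP(Period 0)·Q(Period 0) = 9×126 + 13×107 + 3×69 = 1134 + 1391 + 207 = 2732
Index = 3072 / 2732 × 100 = 112.4451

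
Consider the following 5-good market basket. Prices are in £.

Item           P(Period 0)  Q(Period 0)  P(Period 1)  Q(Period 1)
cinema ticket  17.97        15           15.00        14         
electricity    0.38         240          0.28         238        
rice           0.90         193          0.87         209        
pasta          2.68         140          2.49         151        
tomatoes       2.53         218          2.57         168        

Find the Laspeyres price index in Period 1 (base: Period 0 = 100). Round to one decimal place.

93.7

Laspeyres price index uses base-period quantities as weights.
ΣP(Period 1)·Q(Period 0) = 15.00×15 + 0.28×240 + 0.87×193 + 2.49×140 + 2.57×218 = 225 + 67.2 + 167.91 + 348.6 + 560.26 = 1368.97
ΣP(Period 0)·Q(Period 0) = 17.97×15 + 0.38×240 + 0.90×193 + 2.68×140 + 2.53×218 = 269.55 + 91.2 + 173.7 + 375.2 + 551.54 = 1461.19
Index = 1368.97 / 1461.19 × 100 = 93.6887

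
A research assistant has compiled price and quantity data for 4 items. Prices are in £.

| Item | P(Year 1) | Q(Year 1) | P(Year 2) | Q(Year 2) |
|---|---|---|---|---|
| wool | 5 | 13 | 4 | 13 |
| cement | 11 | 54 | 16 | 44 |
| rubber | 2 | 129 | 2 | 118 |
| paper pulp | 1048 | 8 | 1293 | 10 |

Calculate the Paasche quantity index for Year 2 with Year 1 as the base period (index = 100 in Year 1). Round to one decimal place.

120.9

Paasche quantity index uses current-period prices as weights.
ΣP(Year 2)·Q(Year 2) = 4×13 + 16×44 + 2×118 + 1293×10 = 52 + 704 + 236 + 12930 = 13922
ΣP(Year 2)·Q(Year 1) = 4×13 + 16×54 + 2×129 + 1293×8 = 52 + 864 + 258 + 10344 = 11518
Index = 13922 / 11518 × 100 = 120.8717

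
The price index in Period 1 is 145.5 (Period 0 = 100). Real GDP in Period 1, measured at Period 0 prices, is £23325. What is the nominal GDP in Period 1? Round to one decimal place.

33937.9

Nominal = Real × (Index/100) = 23325 × (145.5/100)
        = 23325 × 1.455 = 33937.8750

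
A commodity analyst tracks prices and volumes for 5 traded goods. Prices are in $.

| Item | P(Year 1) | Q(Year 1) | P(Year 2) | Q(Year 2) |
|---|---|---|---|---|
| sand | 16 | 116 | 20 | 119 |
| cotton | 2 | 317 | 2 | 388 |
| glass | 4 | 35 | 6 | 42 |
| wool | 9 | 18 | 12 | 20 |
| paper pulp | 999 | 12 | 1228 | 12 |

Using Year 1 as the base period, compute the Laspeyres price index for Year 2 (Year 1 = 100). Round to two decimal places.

122.57

Laspeyres price index uses base-period quantities as weights.
ΣP(Year 2)·Q(Year 1) = 20×116 + 2×317 + 6×35 + 12×18 + 1228×12 = 2320 + 634 + 210 + 216 + 14736 = 18116
ΣP(Year 1)·Q(Year 1) = 16×116 + 2×317 + 4×35 + 9×18 + 999×12 = 1856 + 634 + 140 + 162 + 11988 = 14780
Index = 18116 / 14780 × 100 = 122.5710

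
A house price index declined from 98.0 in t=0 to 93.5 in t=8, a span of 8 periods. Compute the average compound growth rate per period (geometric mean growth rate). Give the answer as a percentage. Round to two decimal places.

-0.59%

Growth factor = (93.5/98.0)^(1/8) = (0.954082)^(1/8) = 0.994141
Growth rate = 0.994141 − 1 = -0.005859 = -0.5859%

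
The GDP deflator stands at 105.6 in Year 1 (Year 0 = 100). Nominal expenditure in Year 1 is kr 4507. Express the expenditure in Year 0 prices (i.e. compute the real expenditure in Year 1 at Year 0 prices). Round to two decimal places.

4267.99

Real = Nominal ÷ (Index/100) = 4507 ÷ (105.6/100)
     = 4507 ÷ 1.056 = 4267.9924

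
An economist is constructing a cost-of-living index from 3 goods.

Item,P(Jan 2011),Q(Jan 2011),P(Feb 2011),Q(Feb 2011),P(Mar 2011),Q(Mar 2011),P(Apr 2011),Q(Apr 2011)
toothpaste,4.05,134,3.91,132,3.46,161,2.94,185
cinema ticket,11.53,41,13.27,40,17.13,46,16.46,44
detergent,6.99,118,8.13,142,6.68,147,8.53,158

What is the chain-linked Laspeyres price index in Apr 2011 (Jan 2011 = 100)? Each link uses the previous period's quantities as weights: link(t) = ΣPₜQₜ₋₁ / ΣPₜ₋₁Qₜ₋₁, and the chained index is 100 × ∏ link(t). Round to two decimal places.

Link Jan 2011→Feb 2011:
ΣP(Feb 2011)Q(Jan 2011) = 3.91×134 + 13.27×41 + 8.13×118 = 523.94 + 544.07 + 959.34 = 2027.35
ΣP(Jan 2011)Q(Jan 2011) = 4.05×134 + 11.53×41 + 6.99×118 = 542.7 + 472.73 + 824.82 = 1840.25
link = 2027.35/1840.25 = 1.101671
Link Feb 2011→Mar 2011:
ΣP(Mar 2011)Q(Feb 2011) = 3.46×132 + 17.13×40 + 6.68×142 = 456.72 + 685.2 + 948.56 = 2090.48
ΣP(Feb 2011)Q(Feb 2011) = 3.91×132 + 13.27×40 + 8.13×142 = 516.12 + 530.8 + 1154.46 = 2201.38
link = 2090.48/2201.38 = 0.949623
Link Mar 2011→Apr 2011:
ΣP(Apr 2011)Q(Mar 2011) = 2.94×161 + 16.46×46 + 8.53×147 = 473.34 + 757.16 + 1253.91 = 2484.41
ΣP(Mar 2011)Q(Mar 2011) = 3.46×161 + 17.13×46 + 6.68×147 = 557.06 + 787.98 + 981.96 = 2327
link = 2484.41/2327 = 1.067645
Chained index = 100 × 1.101671 × 0.949623 × 1.067645 = 111.6940

111.69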